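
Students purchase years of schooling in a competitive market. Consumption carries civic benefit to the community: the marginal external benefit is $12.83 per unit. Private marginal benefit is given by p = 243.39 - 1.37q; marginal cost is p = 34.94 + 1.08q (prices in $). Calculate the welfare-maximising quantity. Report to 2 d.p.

q* = 90.32

Social marginal benefit = demand + MEB = 256.22 - 1.37q.
Set SMB = MC: 256.22 - 1.37q = 34.94 + 1.08q → q* = 90.3184.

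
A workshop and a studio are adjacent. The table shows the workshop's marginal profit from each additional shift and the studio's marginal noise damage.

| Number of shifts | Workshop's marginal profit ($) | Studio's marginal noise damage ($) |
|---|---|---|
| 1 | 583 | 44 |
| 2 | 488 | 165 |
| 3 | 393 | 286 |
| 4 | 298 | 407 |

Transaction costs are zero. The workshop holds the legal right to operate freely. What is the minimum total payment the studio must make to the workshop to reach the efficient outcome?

Left alone the workshop would choose level 4 (marginal profit stays positive).
Efficient level: k* = 3 (marginal profit ≥ marginal noise damage through 3).
The studio must at least cover the workshop's forgone profit from cutting 4→3: 298 = 298.

$298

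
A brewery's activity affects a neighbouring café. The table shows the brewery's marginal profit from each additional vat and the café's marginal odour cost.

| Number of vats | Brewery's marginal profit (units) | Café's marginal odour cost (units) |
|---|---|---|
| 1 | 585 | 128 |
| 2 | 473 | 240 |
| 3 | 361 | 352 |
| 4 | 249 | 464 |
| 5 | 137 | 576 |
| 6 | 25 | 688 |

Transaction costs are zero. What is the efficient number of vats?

Bargaining reaches the level where marginal profit last exceeds marginal odour cost.
That holds through level 3 (361 ≥ 352) but not at 4 (249 < 464).

3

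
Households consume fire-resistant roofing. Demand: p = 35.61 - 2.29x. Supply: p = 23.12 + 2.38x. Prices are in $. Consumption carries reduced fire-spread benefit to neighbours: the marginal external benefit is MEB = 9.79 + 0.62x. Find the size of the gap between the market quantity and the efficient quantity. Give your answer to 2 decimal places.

2.83 units

Market equilibrium (private): 23.12 + 2.38x = 35.61 - 2.29x → x_m = 2.6745.
Social marginal benefit = demand + MEB = 45.40 - 1.67x.
Set SMB = MC: 45.40 - 1.67x = 23.12 + 2.38x → x* = 5.5012.
Gap = |2.6745 − 5.5012| = 2.8267.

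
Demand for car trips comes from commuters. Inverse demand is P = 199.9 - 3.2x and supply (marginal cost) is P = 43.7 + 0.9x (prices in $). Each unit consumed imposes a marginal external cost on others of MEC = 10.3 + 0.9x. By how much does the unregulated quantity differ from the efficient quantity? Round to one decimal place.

8.9 units

Market equilibrium (private): 43.7 + 0.9x = 199.9 - 3.2x → x_m = 38.0976.
Social marginal benefit = demand − MEC = 189.6 - 4.1x.
Set SMB = MC: 189.6 - 4.1x = 43.7 + 0.9x → x* = 29.1800.
Gap = |38.0976 − 29.1800| = 8.9176.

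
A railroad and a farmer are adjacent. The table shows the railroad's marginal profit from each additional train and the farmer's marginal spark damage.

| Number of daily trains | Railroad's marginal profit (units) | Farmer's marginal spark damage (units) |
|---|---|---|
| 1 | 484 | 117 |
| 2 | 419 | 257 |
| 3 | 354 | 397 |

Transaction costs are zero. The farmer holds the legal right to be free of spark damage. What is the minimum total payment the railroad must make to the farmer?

374

Efficient level: marginal profit ≥ marginal spark damage through level 2, so k* = 2.
With the farmer holding the right, the railroad must at least compensate total damage at k*: 117 + 257 = 374.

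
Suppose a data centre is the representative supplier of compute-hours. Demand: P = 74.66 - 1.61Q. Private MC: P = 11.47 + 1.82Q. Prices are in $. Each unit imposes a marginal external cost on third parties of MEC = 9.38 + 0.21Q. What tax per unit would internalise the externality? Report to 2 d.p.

Social marginal cost = private MC + MEC = 20.85 + 2.03Q.
Set SMC = demand: 20.85 + 2.03Q = 74.66 - 1.61Q → Q* = 14.7830.
The Pigouvian tax equals MEC at Q*: 9.38 + 0.21×14.7830 = 12.4844.

tax = $12.48 per unit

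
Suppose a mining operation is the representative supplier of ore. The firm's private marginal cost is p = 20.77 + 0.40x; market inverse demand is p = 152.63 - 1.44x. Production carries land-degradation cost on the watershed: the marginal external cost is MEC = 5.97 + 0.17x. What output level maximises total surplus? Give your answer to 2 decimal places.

x* = 62.63

Social marginal cost = private MC + MEC = 26.74 + 0.57x.
Set SMC = demand: 26.74 + 0.57x = 152.63 - 1.44x → x* = 62.6318.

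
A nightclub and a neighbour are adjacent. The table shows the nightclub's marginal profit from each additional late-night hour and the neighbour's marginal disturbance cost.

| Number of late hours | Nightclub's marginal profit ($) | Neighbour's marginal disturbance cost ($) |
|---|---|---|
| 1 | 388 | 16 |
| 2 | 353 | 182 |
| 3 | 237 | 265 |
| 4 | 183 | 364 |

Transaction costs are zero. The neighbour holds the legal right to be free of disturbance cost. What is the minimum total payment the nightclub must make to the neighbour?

$198

Efficient level: marginal profit ≥ marginal disturbance cost through level 2, so k* = 2.
With the neighbour holding the right, the nightclub must at least compensate total damage at k*: 16 + 182 = 198.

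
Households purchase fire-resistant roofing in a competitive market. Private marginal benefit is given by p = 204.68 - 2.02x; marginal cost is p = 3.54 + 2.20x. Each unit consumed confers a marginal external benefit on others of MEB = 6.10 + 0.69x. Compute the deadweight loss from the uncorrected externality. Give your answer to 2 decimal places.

DWL = 215.30

Market equilibrium (private): 3.54 + 2.20x = 204.68 - 2.02x → x_m = 47.6635.
Social marginal benefit = demand + MEB = 210.78 - 1.33x.
Set SMB = MC: 210.78 - 1.33x = 3.54 + 2.20x → x* = 58.7082.
Between x* and x_m the wedge SMB − MC runs linearly from 0 to MEB(x_m), so the loss is a triangle.
DWL = ½ × 11.0447 × 38.9878 = 215.3043.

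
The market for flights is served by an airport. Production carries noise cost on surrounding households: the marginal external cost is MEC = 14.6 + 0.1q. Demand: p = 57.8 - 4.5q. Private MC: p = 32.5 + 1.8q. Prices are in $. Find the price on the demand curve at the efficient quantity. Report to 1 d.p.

P = $50.3

Social marginal cost = private MC + MEC = 47.1 + 1.9q.
Set SMC = demand: 47.1 + 1.9q = 57.8 - 4.5q → q* = 1.6719.
Consumer price on the demand curve at q*: 57.8 − 4.5×1.6719 = 50.2765.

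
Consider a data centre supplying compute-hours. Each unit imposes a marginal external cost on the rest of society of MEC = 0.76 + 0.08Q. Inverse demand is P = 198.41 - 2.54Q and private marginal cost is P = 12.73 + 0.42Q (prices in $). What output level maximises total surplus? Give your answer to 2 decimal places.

Social marginal cost = private MC + MEC = 13.49 + 0.50Q.
Set SMC = demand: 13.49 + 0.50Q = 198.41 - 2.54Q → Q* = 60.8289.

Q* = 60.83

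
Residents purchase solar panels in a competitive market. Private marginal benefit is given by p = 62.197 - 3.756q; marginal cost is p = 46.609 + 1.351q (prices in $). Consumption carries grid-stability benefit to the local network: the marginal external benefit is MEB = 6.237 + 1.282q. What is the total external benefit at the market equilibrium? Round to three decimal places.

$25.009

Market equilibrium (private): 46.609 + 1.351q = 62.197 - 3.756q → q_m = 3.0523.
Total external benefit = ∫₀^{q_m} (6.237 + 1.282q) dq = 6.237×3.0523 + ½×1.282×3.0523² = 25.0091.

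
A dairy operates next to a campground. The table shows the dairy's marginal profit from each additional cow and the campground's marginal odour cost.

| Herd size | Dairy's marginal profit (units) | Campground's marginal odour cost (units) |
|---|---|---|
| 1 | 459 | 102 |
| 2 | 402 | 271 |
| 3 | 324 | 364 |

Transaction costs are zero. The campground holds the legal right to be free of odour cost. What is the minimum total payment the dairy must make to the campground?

Efficient level: marginal profit ≥ marginal odour cost through level 2, so k* = 2.
With the campground holding the right, the dairy must at least compensate total damage at k*: 102 + 271 = 373.

373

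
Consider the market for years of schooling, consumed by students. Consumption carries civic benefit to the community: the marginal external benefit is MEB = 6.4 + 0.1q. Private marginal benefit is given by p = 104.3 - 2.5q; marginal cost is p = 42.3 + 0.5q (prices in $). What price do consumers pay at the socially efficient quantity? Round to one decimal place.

P = $45.3

Social marginal benefit = demand + MEB = 110.7 - 2.4q.
Set SMB = MC: 110.7 - 2.4q = 42.3 + 0.5q → q* = 23.5862.
Consumer price on the demand curve at q*: 104.3 − 2.5×23.5862 = 45.3345.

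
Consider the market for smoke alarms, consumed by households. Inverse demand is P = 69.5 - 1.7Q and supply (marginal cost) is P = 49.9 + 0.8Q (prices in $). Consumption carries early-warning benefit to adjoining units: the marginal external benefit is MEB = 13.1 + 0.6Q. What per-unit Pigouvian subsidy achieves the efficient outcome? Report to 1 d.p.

Social marginal benefit = demand + MEB = 82.6 - 1.1Q.
Set SMB = MC: 82.6 - 1.1Q = 49.9 + 0.8Q → Q* = 17.2105.
The Pigouvian subsidy equals MEB at Q*: 13.1 + 0.6×17.2105 = 23.4263.

subsidy = $23.4 per unit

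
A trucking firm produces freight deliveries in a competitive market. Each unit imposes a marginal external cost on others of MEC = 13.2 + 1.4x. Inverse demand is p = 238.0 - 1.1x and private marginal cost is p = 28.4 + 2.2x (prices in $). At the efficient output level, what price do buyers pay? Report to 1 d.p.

P = $192.0

Social marginal cost = private MC + MEC = 41.6 + 3.6x.
Set SMC = demand: 41.6 + 3.6x = 238.0 - 1.1x → x* = 41.7872.
Consumer price on the demand curve at x*: 238.0 − 1.1×41.7872 = 192.0341.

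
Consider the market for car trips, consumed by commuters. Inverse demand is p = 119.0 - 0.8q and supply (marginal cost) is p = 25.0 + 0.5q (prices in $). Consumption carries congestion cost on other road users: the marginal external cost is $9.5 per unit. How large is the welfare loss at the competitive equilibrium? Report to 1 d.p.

Market equilibrium (private): 25.0 + 0.5q = 119.0 - 0.8q → q_m = 72.3077.
Social marginal benefit = demand − MEC = 109.5 - 0.8q.
Set SMB = MC: 109.5 - 0.8q = 25.0 + 0.5q → q* = 65.0000.
Between q* and q_m the wedge MC − SMB runs linearly from 0 to MEC(q_m), so the loss is a triangle.
DWL = ½ × 7.3077 × 9.5000 = 34.7116.

DWL = $34.7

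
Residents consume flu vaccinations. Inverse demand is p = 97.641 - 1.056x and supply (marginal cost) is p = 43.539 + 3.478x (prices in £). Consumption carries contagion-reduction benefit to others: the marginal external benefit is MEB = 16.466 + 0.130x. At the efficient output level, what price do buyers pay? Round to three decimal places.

Social marginal benefit = demand + MEB = 114.107 - 0.926x.
Set SMB = MC: 114.107 - 0.926x = 43.539 + 3.478x → x* = 16.0236.
Consumer price on the demand curve at x*: 97.641 − 1.056×16.0236 = 80.7201.

P = £80.720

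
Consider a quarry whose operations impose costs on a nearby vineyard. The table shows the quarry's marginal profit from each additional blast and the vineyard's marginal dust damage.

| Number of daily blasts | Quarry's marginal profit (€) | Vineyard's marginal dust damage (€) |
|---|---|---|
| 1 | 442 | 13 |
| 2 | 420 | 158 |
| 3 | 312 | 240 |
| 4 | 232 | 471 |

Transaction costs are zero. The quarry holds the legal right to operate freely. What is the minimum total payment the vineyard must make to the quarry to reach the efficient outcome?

Left alone the quarry would choose level 4 (marginal profit stays positive).
Efficient level: k* = 3 (marginal profit ≥ marginal dust damage through 3).
The vineyard must at least cover the quarry's forgone profit from cutting 4→3: 232 = 232.

€232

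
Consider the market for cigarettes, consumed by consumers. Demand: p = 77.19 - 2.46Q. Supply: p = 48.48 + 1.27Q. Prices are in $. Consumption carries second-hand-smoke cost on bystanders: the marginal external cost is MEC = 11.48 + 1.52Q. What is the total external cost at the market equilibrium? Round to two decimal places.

$133.39

Market equilibrium (private): 48.48 + 1.27Q = 77.19 - 2.46Q → Q_m = 7.6971.
Total external cost = ∫₀^{Q_m} (11.48 + 1.52Q) dQ = 11.48×7.6971 + ½×1.52×7.6971² = 133.3892.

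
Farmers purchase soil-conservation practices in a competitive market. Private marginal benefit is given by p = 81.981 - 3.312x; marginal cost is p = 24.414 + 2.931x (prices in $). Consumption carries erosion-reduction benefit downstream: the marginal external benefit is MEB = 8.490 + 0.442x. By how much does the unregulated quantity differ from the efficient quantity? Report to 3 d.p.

Market equilibrium (private): 24.414 + 2.931x = 81.981 - 3.312x → x_m = 9.2210.
Social marginal benefit = demand + MEB = 90.471 - 2.870x.
Set SMB = MC: 90.471 - 2.870x = 24.414 + 2.931x → x* = 11.3872.
Gap = |9.2210 − 11.3872| = 2.1662.

2.166 units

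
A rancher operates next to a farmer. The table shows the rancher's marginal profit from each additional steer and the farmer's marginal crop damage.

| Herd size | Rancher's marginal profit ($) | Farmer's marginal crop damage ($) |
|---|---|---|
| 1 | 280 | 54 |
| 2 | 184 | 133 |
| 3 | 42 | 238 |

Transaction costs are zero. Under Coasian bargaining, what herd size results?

2

Bargaining reaches the level where marginal profit last exceeds marginal crop damage.
That holds through level 2 (184 ≥ 133) but not at 3 (42 < 238).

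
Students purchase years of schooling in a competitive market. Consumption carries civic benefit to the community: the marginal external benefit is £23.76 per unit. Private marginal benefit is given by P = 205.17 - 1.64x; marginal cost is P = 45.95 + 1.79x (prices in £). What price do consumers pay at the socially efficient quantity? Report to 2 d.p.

Social marginal benefit = demand + MEB = 228.93 - 1.64x.
Set SMB = MC: 228.93 - 1.64x = 45.95 + 1.79x → x* = 53.3469.
Consumer price on the demand curve at x*: 205.17 − 1.64×53.3469 = 117.6811.

P = £117.68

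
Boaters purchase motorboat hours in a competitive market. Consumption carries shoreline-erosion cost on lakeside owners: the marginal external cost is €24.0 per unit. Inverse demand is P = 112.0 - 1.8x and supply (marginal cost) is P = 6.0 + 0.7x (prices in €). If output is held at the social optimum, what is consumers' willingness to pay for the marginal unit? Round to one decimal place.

Social marginal benefit = demand − MEC = 88.0 - 1.8x.
Set SMB = MC: 88.0 - 1.8x = 6.0 + 0.7x → x* = 32.8000.
Consumer price on the demand curve at x*: 112.0 − 1.8×32.8000 = 52.9600.

P = €53.0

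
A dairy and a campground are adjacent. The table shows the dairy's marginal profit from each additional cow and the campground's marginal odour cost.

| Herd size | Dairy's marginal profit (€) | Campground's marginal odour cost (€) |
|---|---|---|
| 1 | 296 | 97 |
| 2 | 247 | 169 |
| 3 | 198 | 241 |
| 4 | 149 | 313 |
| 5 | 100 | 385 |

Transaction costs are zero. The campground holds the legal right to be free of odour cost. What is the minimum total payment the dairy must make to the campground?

Efficient level: marginal profit ≥ marginal odour cost through level 2, so k* = 2.
With the campground holding the right, the dairy must at least compensate total damage at k*: 97 + 169 = 266.

€266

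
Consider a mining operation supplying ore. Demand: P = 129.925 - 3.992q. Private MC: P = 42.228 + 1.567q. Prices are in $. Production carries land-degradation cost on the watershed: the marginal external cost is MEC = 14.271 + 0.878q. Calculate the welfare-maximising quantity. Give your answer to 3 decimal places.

q* = 11.407

Social marginal cost = private MC + MEC = 56.499 + 2.445q.
Set SMC = demand: 56.499 + 2.445q = 129.925 - 3.992q → q* = 11.4069.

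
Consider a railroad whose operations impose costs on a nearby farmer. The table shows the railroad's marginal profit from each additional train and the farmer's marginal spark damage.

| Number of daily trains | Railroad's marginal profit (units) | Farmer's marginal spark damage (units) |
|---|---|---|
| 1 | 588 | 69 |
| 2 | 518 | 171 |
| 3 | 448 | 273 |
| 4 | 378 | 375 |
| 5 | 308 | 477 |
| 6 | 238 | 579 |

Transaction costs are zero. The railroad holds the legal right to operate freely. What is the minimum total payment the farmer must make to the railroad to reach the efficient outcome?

546

Left alone the railroad would choose level 6 (marginal profit stays positive).
Efficient level: k* = 4 (marginal profit ≥ marginal spark damage through 4).
The farmer must at least cover the railroad's forgone profit from cutting 6→4: 308 + 238 = 546.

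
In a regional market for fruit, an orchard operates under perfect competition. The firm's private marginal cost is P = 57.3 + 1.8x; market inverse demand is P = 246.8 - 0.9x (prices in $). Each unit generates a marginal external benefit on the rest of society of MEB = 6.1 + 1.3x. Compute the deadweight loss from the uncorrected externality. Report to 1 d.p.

DWL = $3384.0

Market equilibrium (private): 57.3 + 1.8x = 246.8 - 0.9x → x_m = 70.1852.
Social marginal cost = private MC − MEB = 51.2 + 0.5x.
Set SMC = demand: 51.2 + 0.5x = 246.8 - 0.9x → x* = 139.7143.
The loss is the area between SMC and demand from x* to x_m; with linear curves that's a triangle of height MEB(x_m).
DWL = ½ × 69.5291 × 97.3407 = 3384.0056.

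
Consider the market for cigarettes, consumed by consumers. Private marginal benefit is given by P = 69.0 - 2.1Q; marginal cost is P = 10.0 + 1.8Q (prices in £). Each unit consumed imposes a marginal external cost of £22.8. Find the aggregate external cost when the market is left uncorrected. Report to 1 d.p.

Market equilibrium (private): 10.0 + 1.8Q = 69.0 - 2.1Q → Q_m = 15.1282.
Total external cost = MEC × Q_m = 22.8 × 15.1282 = 344.9230.

£344.9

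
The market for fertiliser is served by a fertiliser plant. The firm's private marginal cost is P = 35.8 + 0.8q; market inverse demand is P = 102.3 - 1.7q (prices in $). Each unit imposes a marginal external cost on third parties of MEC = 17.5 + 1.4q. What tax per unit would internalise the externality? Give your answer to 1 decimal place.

Social marginal cost = private MC + MEC = 53.3 + 2.2q.
Set SMC = demand: 53.3 + 2.2q = 102.3 - 1.7q → q* = 12.5641.
The Pigouvian tax equals MEC at q*: 17.5 + 1.4×12.5641 = 35.0897.

tax = $35.1 per unit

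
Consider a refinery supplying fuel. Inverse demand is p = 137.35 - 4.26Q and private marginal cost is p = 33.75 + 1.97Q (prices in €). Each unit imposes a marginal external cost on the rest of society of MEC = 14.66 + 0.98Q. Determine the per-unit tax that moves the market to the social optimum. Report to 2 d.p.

tax = €26.75 per unit

Social marginal cost = private MC + MEC = 48.41 + 2.95Q.
Set SMC = demand: 48.41 + 2.95Q = 137.35 - 4.26Q → Q* = 12.3356.
The Pigouvian tax equals MEC at Q*: 14.66 + 0.98×12.3356 = 26.7489.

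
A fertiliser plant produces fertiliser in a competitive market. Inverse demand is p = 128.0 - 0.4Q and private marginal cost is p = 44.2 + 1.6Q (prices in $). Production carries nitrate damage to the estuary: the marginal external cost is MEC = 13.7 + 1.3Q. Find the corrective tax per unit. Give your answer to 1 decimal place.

Social marginal cost = private MC + MEC = 57.9 + 2.9Q.
Set SMC = demand: 57.9 + 2.9Q = 128.0 - 0.4Q → Q* = 21.2424.
The Pigouvian tax equals MEC at Q*: 13.7 + 1.3×21.2424 = 41.3151.

tax = $41.3 per unit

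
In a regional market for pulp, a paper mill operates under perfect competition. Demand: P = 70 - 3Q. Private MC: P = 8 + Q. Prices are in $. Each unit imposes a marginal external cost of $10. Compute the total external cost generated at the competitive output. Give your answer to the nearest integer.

$155

Market equilibrium (private): 8 + Q = 70 - 3Q → Q_m = 15.5000.
Total external cost = MEC × Q_m = 10 × 15.5000 = 155.0000.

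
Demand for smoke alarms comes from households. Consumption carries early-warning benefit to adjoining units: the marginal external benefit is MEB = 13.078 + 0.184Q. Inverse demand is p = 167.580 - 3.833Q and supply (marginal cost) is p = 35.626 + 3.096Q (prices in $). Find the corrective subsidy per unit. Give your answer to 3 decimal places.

subsidy = $17.034 per unit

Social marginal benefit = demand + MEB = 180.658 - 3.649Q.
Set SMB = MC: 180.658 - 3.649Q = 35.626 + 3.096Q → Q* = 21.5021.
The Pigouvian subsidy equals MEB at Q*: 13.078 + 0.184×21.5021 = 17.0344.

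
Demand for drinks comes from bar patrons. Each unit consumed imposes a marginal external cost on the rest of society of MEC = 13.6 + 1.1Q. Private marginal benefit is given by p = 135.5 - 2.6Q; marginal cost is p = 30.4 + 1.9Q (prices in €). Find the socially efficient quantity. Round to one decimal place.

Social marginal benefit = demand − MEC = 121.9 - 3.7Q.
Set SMB = MC: 121.9 - 3.7Q = 30.4 + 1.9Q → Q* = 16.3393.

Q* = 16.3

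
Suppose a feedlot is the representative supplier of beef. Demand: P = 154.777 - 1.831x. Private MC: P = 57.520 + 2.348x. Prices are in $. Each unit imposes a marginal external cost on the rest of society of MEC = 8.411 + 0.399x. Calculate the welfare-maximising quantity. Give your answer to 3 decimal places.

x* = 19.407

Social marginal cost = private MC + MEC = 65.931 + 2.747x.
Set SMC = demand: 65.931 + 2.747x = 154.777 - 1.831x → x* = 19.4072.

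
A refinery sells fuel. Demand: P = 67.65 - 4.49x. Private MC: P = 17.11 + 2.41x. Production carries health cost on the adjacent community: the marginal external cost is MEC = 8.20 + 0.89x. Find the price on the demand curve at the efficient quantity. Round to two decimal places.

Social marginal cost = private MC + MEC = 25.31 + 3.30x.
Set SMC = demand: 25.31 + 3.30x = 67.65 - 4.49x → x* = 5.4352.
Consumer price on the demand curve at x*: 67.65 − 4.49×5.4352 = 43.2460.

P = 43.25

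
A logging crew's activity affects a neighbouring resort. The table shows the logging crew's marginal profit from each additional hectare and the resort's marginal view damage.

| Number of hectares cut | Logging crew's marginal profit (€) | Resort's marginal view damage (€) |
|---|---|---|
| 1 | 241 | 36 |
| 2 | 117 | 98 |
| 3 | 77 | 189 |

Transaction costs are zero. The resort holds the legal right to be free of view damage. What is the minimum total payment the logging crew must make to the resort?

€134

Efficient level: marginal profit ≥ marginal view damage through level 2, so k* = 2.
With the resort holding the right, the logging crew must at least compensate total damage at k*: 36 + 98 = 134.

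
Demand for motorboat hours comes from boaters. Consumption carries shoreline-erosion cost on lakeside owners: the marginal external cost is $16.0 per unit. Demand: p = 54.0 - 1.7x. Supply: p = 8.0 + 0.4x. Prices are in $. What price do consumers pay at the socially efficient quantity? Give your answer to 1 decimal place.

P = $29.7

Social marginal benefit = demand − MEC = 38.0 - 1.7x.
Set SMB = MC: 38.0 - 1.7x = 8.0 + 0.4x → x* = 14.2857.
Consumer price on the demand curve at x*: 54.0 − 1.7×14.2857 = 29.7143.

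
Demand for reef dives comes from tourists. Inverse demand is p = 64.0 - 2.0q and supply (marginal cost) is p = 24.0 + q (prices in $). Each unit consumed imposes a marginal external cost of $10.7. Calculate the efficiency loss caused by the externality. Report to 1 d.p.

DWL = $19.1

Market equilibrium (private): 24.0 + q = 64.0 - 2.0q → q_m = 13.3333.
Social marginal benefit = demand − MEC = 53.3 - 2.0q.
Set SMB = MC: 53.3 - 2.0q = 24.0 + q → q* = 9.7667.
Height of the DWL triangle at q_m is MC(q_m) − SMB(q_m) = MEC(q_m) = 10.7000.
DWL = ½ × 3.5666 × 10.7000 = 19.0813.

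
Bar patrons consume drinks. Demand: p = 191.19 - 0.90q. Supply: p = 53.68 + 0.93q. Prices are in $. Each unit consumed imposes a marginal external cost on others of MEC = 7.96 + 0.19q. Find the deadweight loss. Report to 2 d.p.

DWL = $122.40

Market equilibrium (private): 53.68 + 0.93q = 191.19 - 0.90q → q_m = 75.1421.
Social marginal benefit = demand − MEC = 183.23 - 1.09q.
Set SMB = MC: 183.23 - 1.09q = 53.68 + 0.93q → q* = 64.1337.
The welfare-loss triangle has base |q_m − q*| and height MEC(q_m) (the vertical gap between SMB and MC is zero at q* and MEC at q_m).
DWL = ½ × 11.0084 × 22.2370 = 122.3969.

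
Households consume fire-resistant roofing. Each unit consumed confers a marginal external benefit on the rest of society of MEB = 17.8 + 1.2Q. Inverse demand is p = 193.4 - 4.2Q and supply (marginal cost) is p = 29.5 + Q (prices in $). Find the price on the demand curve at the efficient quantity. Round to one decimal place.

Social marginal benefit = demand + MEB = 211.2 - 3.0Q.
Set SMB = MC: 211.2 - 3.0Q = 29.5 + Q → Q* = 45.4250.
Consumer price on the demand curve at Q*: 193.4 − 4.2×45.4250 = 2.6150.

P = $2.6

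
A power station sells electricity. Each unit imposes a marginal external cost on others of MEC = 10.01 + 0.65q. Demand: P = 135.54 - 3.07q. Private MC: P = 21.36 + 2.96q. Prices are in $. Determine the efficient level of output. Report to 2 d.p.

q* = 15.59

Social marginal cost = private MC + MEC = 31.37 + 3.61q.
Set SMC = demand: 31.37 + 3.61q = 135.54 - 3.07q → q* = 15.5943.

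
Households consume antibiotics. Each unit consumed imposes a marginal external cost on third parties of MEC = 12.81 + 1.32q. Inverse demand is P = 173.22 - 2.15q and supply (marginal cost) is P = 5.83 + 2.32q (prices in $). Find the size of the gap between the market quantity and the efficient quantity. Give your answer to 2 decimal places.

10.75 units

Market equilibrium (private): 5.83 + 2.32q = 173.22 - 2.15q → q_m = 37.4474.
Social marginal benefit = demand − MEC = 160.41 - 3.47q.
Set SMB = MC: 160.41 - 3.47q = 5.83 + 2.32q → q* = 26.6978.
Gap = |37.4474 − 26.6978| = 10.7496.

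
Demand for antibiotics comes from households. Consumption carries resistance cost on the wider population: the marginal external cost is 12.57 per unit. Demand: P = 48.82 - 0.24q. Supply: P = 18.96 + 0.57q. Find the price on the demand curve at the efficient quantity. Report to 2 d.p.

Social marginal benefit = demand − MEC = 36.25 - 0.24q.
Set SMB = MC: 36.25 - 0.24q = 18.96 + 0.57q → q* = 21.3457.
Consumer price on the demand curve at q*: 48.82 − 0.24×21.3457 = 43.6970.

P = 43.70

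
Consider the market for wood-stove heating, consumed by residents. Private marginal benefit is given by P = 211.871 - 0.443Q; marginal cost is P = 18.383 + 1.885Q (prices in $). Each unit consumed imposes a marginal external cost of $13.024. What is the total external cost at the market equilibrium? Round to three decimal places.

$1082.469

Market equilibrium (private): 18.383 + 1.885Q = 211.871 - 0.443Q → Q_m = 83.1134.
Total external cost = MEC × Q_m = 13.024 × 83.1134 = 1082.4689.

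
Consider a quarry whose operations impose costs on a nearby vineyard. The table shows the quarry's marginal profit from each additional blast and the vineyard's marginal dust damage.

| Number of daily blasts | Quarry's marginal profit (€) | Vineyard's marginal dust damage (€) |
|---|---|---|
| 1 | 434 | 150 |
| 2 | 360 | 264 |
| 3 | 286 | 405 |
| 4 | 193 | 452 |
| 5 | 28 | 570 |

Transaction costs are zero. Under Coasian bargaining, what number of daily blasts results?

Bargaining reaches the level where marginal profit last exceeds marginal dust damage.
That holds through level 2 (360 ≥ 264) but not at 3 (286 < 405).

2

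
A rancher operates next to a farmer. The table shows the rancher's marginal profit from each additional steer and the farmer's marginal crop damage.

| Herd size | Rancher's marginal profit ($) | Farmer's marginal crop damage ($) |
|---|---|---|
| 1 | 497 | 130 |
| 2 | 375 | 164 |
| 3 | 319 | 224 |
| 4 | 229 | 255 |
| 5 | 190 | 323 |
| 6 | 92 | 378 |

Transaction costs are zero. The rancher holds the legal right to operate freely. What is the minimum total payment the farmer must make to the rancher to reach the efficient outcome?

$511

Left alone the rancher would choose level 6 (marginal profit stays positive).
Efficient level: k* = 3 (marginal profit ≥ marginal crop damage through 3).
The farmer must at least cover the rancher's forgone profit from cutting 6→3: 229 + 190 + 92 = 511.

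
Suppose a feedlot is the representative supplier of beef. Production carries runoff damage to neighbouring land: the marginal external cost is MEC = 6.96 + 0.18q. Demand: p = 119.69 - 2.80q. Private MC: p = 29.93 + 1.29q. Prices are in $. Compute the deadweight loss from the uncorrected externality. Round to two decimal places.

Market equilibrium (private): 29.93 + 1.29q = 119.69 - 2.80q → q_m = 21.9462.
Social marginal cost = private MC + MEC = 36.89 + 1.47q.
Set SMC = demand: 36.89 + 1.47q = 119.69 - 2.80q → q* = 19.3911.
Between q* and q_m the wedge SMC − demand runs linearly from 0 to MEC(q_m), so the loss is a triangle.
DWL = ½ × 2.5551 × 10.9103 = 13.9385.

DWL = $13.94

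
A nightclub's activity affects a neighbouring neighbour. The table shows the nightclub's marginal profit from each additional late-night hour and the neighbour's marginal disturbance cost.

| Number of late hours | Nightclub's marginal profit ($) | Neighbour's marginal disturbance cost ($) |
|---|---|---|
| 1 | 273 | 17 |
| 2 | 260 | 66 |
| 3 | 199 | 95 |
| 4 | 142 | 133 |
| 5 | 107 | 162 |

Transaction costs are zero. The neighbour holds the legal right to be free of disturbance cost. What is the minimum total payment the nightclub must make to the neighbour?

Efficient level: marginal profit ≥ marginal disturbance cost through level 4, so k* = 4.
With the neighbour holding the right, the nightclub must at least compensate total damage at k*: 17 + 66 + 95 + 133 = 311.

$311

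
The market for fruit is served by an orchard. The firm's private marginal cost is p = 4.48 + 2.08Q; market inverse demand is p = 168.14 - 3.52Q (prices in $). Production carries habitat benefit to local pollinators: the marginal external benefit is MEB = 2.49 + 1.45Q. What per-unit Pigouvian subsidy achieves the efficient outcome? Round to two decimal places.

subsidy = $60.54 per unit

Social marginal cost = private MC − MEB = 1.99 + 0.63Q.
Set SMC = demand: 1.99 + 0.63Q = 168.14 - 3.52Q → Q* = 40.0361.
The Pigouvian subsidy equals MEB at Q*: 2.49 + 1.45×40.0361 = 60.5423.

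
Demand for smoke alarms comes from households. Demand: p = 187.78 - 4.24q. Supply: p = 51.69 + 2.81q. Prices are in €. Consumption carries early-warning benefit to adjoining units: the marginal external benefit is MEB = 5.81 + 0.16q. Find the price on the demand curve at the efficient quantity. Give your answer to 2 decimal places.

P = €100.46

Social marginal benefit = demand + MEB = 193.59 - 4.08q.
Set SMB = MC: 193.59 - 4.08q = 51.69 + 2.81q → q* = 20.5951.
Consumer price on the demand curve at q*: 187.78 − 4.24×20.5951 = 100.4568.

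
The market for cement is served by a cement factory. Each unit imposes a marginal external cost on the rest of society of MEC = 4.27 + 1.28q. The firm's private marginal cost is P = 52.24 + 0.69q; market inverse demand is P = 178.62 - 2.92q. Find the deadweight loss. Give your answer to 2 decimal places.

Market equilibrium (private): 52.24 + 0.69q = 178.62 - 2.92q → q_m = 35.0083.
Social marginal cost = private MC + MEC = 56.51 + 1.97q.
Set SMC = demand: 56.51 + 1.97q = 178.62 - 2.92q → q* = 24.9714.
The loss is the area between SMC and demand from q* to q_m; with linear curves that's a triangle of height MEC(q_m).
DWL = ½ × 10.0369 × 49.0806 = 246.3085.

DWL = 246.31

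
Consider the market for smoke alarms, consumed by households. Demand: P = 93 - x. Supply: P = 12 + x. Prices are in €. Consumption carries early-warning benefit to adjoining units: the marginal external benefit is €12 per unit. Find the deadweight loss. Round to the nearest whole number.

DWL = €36

Market equilibrium (private): 12 + x = 93 - x → x_m = 40.5000.
Social marginal benefit = demand + MEB = 105 - x.
Set SMB = MC: 105 - x = 12 + x → x* = 46.5000.
Height of the DWL triangle at x_m is SMB(x_m) − MC(x_m) = MEB(x_m) = 12.0000.
DWL = ½ × 6.0000 × 12.0000 = 36.0000.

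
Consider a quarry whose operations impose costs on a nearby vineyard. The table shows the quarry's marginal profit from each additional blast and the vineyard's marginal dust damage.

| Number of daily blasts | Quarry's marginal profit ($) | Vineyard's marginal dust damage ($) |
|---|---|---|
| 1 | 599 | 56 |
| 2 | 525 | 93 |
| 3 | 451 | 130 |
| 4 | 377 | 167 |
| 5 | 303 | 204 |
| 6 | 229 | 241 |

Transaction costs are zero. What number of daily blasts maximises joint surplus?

5

Bargaining reaches the level where marginal profit last exceeds marginal dust damage.
That holds through level 5 (303 ≥ 204) but not at 6 (229 < 241).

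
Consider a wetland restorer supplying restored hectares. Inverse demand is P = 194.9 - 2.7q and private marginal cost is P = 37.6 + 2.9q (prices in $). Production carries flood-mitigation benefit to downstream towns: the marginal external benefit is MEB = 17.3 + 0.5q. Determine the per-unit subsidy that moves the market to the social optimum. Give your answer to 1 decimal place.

Social marginal cost = private MC − MEB = 20.3 + 2.4q.
Set SMC = demand: 20.3 + 2.4q = 194.9 - 2.7q → q* = 34.2353.
The Pigouvian subsidy equals MEB at q*: 17.3 + 0.5×34.2353 = 34.4177.

subsidy = $34.4 per unit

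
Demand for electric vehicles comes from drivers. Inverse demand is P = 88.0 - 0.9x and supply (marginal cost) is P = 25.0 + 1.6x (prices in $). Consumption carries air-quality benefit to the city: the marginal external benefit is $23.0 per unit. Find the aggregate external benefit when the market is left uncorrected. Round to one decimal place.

$579.6

Market equilibrium (private): 25.0 + 1.6x = 88.0 - 0.9x → x_m = 25.2000.
Total external benefit = MEB × x_m = 23.0 × 25.2000 = 579.6000.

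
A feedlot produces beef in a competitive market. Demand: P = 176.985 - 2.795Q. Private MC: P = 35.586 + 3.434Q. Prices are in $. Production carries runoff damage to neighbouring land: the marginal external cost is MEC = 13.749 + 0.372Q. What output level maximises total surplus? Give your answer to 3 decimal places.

Social marginal cost = private MC + MEC = 49.335 + 3.806Q.
Set SMC = demand: 49.335 + 3.806Q = 176.985 - 2.795Q → Q* = 19.3380.

Q* = 19.338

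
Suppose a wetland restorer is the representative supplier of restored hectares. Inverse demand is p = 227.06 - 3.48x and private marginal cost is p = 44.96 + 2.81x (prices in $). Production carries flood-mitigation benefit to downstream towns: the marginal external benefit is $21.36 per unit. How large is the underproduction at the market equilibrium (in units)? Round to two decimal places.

Market equilibrium (private): 44.96 + 2.81x = 227.06 - 3.48x → x_m = 28.9507.
Social marginal cost = private MC − MEB = 23.60 + 2.81x.
Set SMC = demand: 23.60 + 2.81x = 227.06 - 3.48x → x* = 32.3466.
Gap = |28.9507 − 32.3466| = 3.3959.

3.40 units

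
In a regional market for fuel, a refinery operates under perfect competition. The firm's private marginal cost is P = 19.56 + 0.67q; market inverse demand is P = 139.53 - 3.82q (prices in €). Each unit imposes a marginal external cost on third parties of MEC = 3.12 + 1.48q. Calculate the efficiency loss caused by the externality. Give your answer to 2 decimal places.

Market equilibrium (private): 19.56 + 0.67q = 139.53 - 3.82q → q_m = 26.7194.
Social marginal cost = private MC + MEC = 22.68 + 2.15q.
Set SMC = demand: 22.68 + 2.15q = 139.53 - 3.82q → q* = 19.5729.
The loss is the area between SMC and demand from q* to q_m; with linear curves that's a triangle of height MEC(q_m).
DWL = ½ × 7.1465 × 42.6647 = 152.4516.

DWL = €152.45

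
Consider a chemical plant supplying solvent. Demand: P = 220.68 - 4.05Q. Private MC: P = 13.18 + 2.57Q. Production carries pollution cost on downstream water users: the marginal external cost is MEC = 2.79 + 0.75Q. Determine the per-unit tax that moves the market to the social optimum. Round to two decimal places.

tax = 23.62 per unit

Social marginal cost = private MC + MEC = 15.97 + 3.32Q.
Set SMC = demand: 15.97 + 3.32Q = 220.68 - 4.05Q → Q* = 27.7761.
The Pigouvian tax equals MEC at Q*: 2.79 + 0.75×27.7761 = 23.6221.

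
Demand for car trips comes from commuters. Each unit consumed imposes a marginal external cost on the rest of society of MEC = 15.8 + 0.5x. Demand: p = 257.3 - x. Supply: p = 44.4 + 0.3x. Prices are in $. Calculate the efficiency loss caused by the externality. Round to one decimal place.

DWL = $2650.6

Market equilibrium (private): 44.4 + 0.3x = 257.3 - x → x_m = 163.7692.
Social marginal benefit = demand − MEC = 241.5 - 1.5x.
Set SMB = MC: 241.5 - 1.5x = 44.4 + 0.3x → x* = 109.5000.
Between x* and x_m the wedge MC − SMB runs linearly from 0 to MEC(x_m), so the loss is a triangle.
DWL = ½ × 54.2692 × 97.6846 = 2650.6325.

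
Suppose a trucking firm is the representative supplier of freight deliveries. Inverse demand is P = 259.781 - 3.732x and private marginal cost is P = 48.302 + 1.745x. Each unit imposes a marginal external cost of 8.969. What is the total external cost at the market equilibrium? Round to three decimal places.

Market equilibrium (private): 48.302 + 1.745x = 259.781 - 3.732x → x_m = 38.6122.
Total external cost = MEC × x_m = 8.969 × 38.6122 = 346.3128.

346.313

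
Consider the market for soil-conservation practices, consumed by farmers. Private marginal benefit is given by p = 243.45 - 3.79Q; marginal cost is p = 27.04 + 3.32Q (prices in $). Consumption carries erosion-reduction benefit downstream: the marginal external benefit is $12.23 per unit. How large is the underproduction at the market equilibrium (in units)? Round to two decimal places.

Market equilibrium (private): 27.04 + 3.32Q = 243.45 - 3.79Q → Q_m = 30.4374.
Social marginal benefit = demand + MEB = 255.68 - 3.79Q.
Set SMB = MC: 255.68 - 3.79Q = 27.04 + 3.32Q → Q* = 32.1575.
Gap = |30.4374 − 32.1575| = 1.7201.

1.72 units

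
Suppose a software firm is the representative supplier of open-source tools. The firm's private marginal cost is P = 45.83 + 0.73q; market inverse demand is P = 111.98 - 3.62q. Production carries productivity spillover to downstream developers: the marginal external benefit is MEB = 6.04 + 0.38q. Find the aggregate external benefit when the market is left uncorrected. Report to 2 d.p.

135.79

Market equilibrium (private): 45.83 + 0.73q = 111.98 - 3.62q → q_m = 15.2069.
Total external benefit = ∫₀^{q_m} (6.04 + 0.38q) dq = 6.04×15.2069 + ½×0.38×15.2069² = 135.7871.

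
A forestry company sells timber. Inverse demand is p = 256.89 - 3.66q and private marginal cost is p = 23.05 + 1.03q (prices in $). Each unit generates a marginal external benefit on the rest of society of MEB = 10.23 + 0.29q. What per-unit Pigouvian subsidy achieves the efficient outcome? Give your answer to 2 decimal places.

Social marginal cost = private MC − MEB = 12.82 + 0.74q.
Set SMC = demand: 12.82 + 0.74q = 256.89 - 3.66q → q* = 55.4705.
The Pigouvian subsidy equals MEB at q*: 10.23 + 0.29×55.4705 = 26.3164.

subsidy = $26.32 per unit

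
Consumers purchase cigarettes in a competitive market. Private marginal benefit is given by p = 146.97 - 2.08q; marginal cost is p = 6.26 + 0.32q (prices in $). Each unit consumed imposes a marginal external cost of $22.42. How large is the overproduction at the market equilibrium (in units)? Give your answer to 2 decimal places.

Market equilibrium (private): 6.26 + 0.32q = 146.97 - 2.08q → q_m = 58.6292.
Social marginal benefit = demand − MEC = 124.55 - 2.08q.
Set SMB = MC: 124.55 - 2.08q = 6.26 + 0.32q → q* = 49.2875.
Gap = |58.6292 − 49.2875| = 9.3417.

9.34 units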